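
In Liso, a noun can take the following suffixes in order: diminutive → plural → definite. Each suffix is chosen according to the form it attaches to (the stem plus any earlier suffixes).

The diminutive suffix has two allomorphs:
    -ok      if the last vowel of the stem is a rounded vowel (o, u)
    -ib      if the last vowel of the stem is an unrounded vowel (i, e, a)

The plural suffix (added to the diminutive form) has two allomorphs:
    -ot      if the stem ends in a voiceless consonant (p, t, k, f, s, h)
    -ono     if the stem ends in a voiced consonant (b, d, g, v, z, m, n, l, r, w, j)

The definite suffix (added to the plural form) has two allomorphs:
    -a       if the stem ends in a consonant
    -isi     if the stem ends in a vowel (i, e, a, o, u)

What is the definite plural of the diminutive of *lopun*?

lopunokota

Since the last vowel of *lopun* is /u/ (a rounded vowel), it takes -ok, giving *lopunok*.
The diminutive form *lopunok*: final consonant = /k/, voiceless → -ot → *lopunokot*.
The final sound of the plural form *lopunokot* is /t/, which is a consonant, so the definite suffix is -a, giving *lopunokota*.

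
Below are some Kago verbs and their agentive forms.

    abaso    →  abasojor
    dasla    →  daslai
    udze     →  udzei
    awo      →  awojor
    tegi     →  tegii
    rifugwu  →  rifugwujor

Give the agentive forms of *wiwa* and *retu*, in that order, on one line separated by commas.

The alternation tracks the last vowel of the stem — -jor when the last vowel of the stem is a rounded vowel (*abaso*, *awo*, *rifugwu*); -i when the last vowel of the stem is an unrounded vowel (*dasla*, *udze*, *tegi*).
The last vowel of *wiwa* is /a/, which is an unrounded vowel, so the suffix is -i, giving *wiwai*.
The last vowel of *retu* is /u/, which is a rounded vowel, so the suffix is -jor, giving *retujor*.

wiwai, retujor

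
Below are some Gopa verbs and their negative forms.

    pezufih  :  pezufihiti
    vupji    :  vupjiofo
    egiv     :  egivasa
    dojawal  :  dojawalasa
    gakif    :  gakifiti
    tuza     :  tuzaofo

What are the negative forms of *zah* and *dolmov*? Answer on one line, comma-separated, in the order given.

zahiti, dolmovasa

The alternation tracks the final sound of the stem — -iti when the stem ends in a voiceless consonant (*pezufih*, *gakif*); -asa when the stem ends in a voiced consonant (*egiv*, *dojawal*); -ofo when the stem ends in a vowel (*vupji*, *tuza*).
Since the final sound of *zah* is /h/ (a voiceless consonant), it takes -iti, giving *zahiti*.
*dolmov* — final sound /v/ (a voiced consonant) → -asa → *dolmovasa*.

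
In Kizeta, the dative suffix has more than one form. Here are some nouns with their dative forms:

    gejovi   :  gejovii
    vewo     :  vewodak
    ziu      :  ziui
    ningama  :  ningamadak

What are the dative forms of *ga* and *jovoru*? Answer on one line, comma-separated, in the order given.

gadak, jovorui

The suffix is conditioned by the last vowel: -i when the last vowel of the stem is a high vowel (*gejovi*, *ziu*); -dak when the last vowel of the stem is a non-high vowel (*vewo*, *ningama*).
The last vowel of *ga* is /a/, which is a non-high vowel, so the suffix is -dak, giving *gadak*.
*jovoru*: last vowel = /u/, a high vowel → -i → *jovorui*.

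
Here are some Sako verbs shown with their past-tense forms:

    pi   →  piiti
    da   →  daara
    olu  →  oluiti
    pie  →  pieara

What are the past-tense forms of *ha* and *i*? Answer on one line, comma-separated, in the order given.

Looking at the last vowel of each stem: -iti when the last vowel of the stem is a high vowel (*pi*, *olu*); -ara when the last vowel of the stem is a non-high vowel (*da*, *pie*).
*ha*: last vowel = /a/, a non-high vowel → -ara → *haara*.
*i*: last vowel = /i/, a high vowel → -iti → *iiti*.

haara, iiti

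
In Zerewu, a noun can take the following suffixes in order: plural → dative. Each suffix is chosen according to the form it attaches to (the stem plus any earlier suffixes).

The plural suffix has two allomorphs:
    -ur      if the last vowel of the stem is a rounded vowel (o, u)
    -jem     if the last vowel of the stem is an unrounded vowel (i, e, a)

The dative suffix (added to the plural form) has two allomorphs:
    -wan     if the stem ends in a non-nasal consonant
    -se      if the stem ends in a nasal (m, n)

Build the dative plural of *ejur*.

ejururwan

*ejur*: last vowel = /u/, a rounded vowel → -ur → *ejurur*.
The final consonant of the plural form *ejurur* is /r/, which is non-nasal, so the dative suffix is -wan, giving *ejururwan*.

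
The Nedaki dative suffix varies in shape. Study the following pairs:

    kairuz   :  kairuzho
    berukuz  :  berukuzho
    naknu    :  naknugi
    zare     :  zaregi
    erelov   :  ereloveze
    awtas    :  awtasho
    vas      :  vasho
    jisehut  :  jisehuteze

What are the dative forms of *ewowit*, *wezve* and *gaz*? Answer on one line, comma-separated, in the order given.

ewowiteze, wezvegi, gazho

Looking at the final sound of each stem: -ho when the stem ends in a sibilant (*kairuz*, *berukuz*, *awtas*, *vas*); -eze when the stem ends in a non-sibilant consonant (*erelov*, *jisehut*); -gi when the stem ends in a vowel (*naknu*, *zare*).
*ewowit* — final sound /t/ (a non-sibilant consonant) → -eze → *ewowiteze*.
The final sound of *wezve* is /e/, which is a vowel, so the suffix is -gi, giving *wezvegi*.
The final sound of *gaz* is /z/, which is a sibilant, so the suffix is -ho, giving *gazho*.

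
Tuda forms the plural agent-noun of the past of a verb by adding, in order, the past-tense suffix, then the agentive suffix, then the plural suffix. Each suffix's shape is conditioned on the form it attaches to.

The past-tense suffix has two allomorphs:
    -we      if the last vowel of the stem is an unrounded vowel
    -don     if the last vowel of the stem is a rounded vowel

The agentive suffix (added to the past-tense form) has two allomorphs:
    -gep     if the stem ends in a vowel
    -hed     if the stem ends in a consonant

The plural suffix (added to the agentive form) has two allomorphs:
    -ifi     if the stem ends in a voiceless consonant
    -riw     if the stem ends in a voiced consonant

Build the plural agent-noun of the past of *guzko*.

guzkodonhedriw

Since the last vowel of *guzko* is /o/ (a rounded vowel), it takes -don, giving *guzkodon*.
The past-tense form *guzkodon*: final sound = /n/, a consonant → -hed → *guzkodonhed*.
The final consonant of the agentive form *guzkodonhed* is /d/, which is voiced, so the plural suffix is -riw, giving *guzkodonhedriw*.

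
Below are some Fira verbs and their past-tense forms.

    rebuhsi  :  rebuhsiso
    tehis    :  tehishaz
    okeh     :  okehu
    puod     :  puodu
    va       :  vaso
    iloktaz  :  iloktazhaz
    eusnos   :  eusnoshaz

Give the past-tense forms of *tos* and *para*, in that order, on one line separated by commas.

The pattern is sibilance of the final sound: -haz when the stem ends in a sibilant (*tehis*, *iloktaz*, *eusnos*); -u when the stem ends in a non-sibilant consonant (*okeh*, *puod*); -so when the stem ends in a vowel (*rebuhsi*, *va*).
*tos*: final sound = /s/, a sibilant → -haz → *toshaz*.
*para*: final sound = /a/, a vowel → -so → *paraso*.

toshaz, paraso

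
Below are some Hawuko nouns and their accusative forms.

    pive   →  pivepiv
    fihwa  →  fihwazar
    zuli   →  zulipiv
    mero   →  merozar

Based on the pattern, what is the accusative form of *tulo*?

tulozar

The suffix is conditioned by the last vowel: -piv when the last vowel of the stem is a front vowel (*pive*, *zuli*); -zar when the last vowel of the stem is a back vowel (*fihwa*, *mero*).
*tulo* — last vowel /o/ (a back vowel) → -zar → *tulozar*.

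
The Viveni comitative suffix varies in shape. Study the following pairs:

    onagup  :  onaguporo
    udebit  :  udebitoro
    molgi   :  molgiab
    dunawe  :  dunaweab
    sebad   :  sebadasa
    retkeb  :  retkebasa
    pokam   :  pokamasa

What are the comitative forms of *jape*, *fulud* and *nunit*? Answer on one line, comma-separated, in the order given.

The alternation tracks the final sound of the stem — -oro when the stem ends in a voiceless consonant (*onagup*, *udebit*); -asa when the stem ends in a voiced consonant (*sebad*, *retkeb*, *pokam*); -ab when the stem ends in a vowel (*molgi*, *dunawe*).
The final sound of *jape* is /e/, which is a vowel, so the suffix is -ab, giving *japeab*.
Since the final sound of *fulud* is /d/ (a voiced consonant), it takes -asa, giving *fuludasa*.
The final sound of *nunit* is /t/, which is a voiceless consonant, so the suffix is -oro, giving *nunitoro*.

japeab, fuludasa, nunitoro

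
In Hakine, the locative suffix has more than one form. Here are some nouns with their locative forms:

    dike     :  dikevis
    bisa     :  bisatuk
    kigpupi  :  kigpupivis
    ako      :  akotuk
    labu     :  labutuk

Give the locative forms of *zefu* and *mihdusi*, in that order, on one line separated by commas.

zefutuk, mihdusivis

The suffix is conditioned by the last vowel: -vis when the last vowel of the stem is a front vowel (*dike*, *kigpupi*); -tuk when the last vowel of the stem is a back vowel (*bisa*, *ako*, *labu*).
Since the last vowel of *zefu* is /u/ (a back vowel), it takes -tuk, giving *zefutuk*.
The last vowel of *mihdusi* is /i/, which is a front vowel, so the suffix is -vis, giving *mihdusivis*.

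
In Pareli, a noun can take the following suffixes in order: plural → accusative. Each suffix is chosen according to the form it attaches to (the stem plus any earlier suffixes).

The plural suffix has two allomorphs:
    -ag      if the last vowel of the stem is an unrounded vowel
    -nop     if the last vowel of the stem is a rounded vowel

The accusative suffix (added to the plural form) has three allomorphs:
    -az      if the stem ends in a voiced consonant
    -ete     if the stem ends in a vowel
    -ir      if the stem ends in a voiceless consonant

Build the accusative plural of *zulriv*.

Since the last vowel of *zulriv* is /i/ (an unrounded vowel), it takes -ag, giving *zulrivag*.
Since the final sound of the plural form *zulrivag* is /g/ (a voiced consonant), it takes -az, giving *zulrivagaz*.

zulrivagaz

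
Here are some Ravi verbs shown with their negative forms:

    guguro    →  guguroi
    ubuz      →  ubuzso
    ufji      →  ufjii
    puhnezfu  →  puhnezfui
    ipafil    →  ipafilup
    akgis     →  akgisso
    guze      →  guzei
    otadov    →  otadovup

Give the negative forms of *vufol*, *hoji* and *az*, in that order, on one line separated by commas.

vufolup, hojii, azso

The suffix is conditioned by the final sound: -so when the stem ends in a sibilant (*ubuz*, *akgis*); -up when the stem ends in a non-sibilant consonant (*ipafil*, *otadov*); -i when the stem ends in a vowel (*guguro*, *ufji*, *puhnezfu*, *guze*).
Since the final sound of *vufol* is /l/ (a non-sibilant consonant), it takes -up, giving *vufolup*.
Since the final sound of *hoji* is /i/ (a vowel), it takes -i, giving *hojii*.
*az* — final sound /z/ (a sibilant) → -so → *azso*.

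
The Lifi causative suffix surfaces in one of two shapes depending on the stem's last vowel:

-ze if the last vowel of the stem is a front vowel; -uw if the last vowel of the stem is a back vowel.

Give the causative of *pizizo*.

Since the last vowel of *pizizo* is /o/ (a back vowel), it takes -uw, giving *pizizouw*.

pizizouw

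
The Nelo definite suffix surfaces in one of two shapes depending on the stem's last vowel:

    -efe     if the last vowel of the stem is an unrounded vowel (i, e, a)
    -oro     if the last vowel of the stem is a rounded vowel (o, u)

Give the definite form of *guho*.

The last vowel of *guho* is /o/, which is a rounded vowel, so the suffix is -oro, giving *guhooro*.

guhooro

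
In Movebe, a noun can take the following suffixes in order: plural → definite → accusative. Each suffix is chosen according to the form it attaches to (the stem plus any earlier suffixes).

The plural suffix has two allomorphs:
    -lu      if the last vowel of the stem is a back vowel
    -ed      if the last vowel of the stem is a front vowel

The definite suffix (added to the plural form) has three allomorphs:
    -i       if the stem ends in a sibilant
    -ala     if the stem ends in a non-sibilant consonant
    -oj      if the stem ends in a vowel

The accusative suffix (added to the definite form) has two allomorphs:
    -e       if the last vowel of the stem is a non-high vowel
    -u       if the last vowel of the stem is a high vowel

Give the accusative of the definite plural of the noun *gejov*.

*gejov* — last vowel /o/ (a back vowel) → -lu → *gejovlu*.
The plural form *gejovlu*: final sound = /u/, a vowel → -oj → *gejovluoj*.
Since the last vowel of the definite form *gejovluoj* is /o/ (a non-high vowel), it takes -e, giving *gejovluoje*.

gejovluoje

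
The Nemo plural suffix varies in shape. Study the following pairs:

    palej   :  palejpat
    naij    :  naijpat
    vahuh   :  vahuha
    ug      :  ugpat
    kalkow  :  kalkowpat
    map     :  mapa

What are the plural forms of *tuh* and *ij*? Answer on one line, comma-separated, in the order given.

tuha, ijpat

The suffix is conditioned by the final consonant: -a when the stem ends in a voiceless consonant (*vahuh*, *map*); -pat when the stem ends in a voiced consonant (*palej*, *naij*, *ug*, *kalkow*).
*tuh* — final consonant /h/ (voiceless) → -a → *tuha*.
The final consonant of *ij* is /j/, which is voiced, so the suffix is -pat, giving *ijpat*.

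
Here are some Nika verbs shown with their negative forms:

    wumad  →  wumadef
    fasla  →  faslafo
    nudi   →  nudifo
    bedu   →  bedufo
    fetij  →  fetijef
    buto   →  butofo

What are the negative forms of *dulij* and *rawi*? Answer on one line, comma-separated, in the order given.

The pattern is consonant vs. vowel: -ef when the stem ends in a consonant (*wumad*, *fetij*); -fo when the stem ends in a vowel (*fasla*, *nudi*, *bedu*, *buto*).
The final sound of *dulij* is /j/, which is a consonant, so the suffix is -ef, giving *dulijef*.
Since the final sound of *rawi* is /i/ (a vowel), it takes -fo, giving *rawifo*.

dulijef, rawifo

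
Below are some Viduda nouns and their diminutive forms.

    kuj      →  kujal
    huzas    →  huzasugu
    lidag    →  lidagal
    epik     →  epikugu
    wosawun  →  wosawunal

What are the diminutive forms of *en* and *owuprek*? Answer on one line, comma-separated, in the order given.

enal, owuprekugu

The pattern is voicing of the final consonant: -ugu when the stem ends in a voiceless consonant (*huzas*, *epik*); -al when the stem ends in a voiced consonant (*kuj*, *lidag*, *wosawun*).
The final consonant of *en* is /n/, which is voiced, so the suffix is -al, giving *enal*.
The final consonant of *owuprek* is /k/, which is voiceless, so the suffix is -ugu, giving *owuprekugu*.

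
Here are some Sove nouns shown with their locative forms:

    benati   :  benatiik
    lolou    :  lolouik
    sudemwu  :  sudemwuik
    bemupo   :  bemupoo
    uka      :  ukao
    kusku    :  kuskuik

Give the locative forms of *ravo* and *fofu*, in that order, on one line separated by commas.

ravoo, fofuik

The suffix is conditioned by the last vowel: -ik when the last vowel of the stem is a high vowel (*benati*, *lolou*, *sudemwu*, *kusku*); -o when the last vowel of the stem is a non-high vowel (*bemupo*, *uka*).
*ravo*: last vowel = /o/, a non-high vowel → -o → *ravoo*.
*fofu* — last vowel /u/ (a high vowel) → -ik → *fofuik*.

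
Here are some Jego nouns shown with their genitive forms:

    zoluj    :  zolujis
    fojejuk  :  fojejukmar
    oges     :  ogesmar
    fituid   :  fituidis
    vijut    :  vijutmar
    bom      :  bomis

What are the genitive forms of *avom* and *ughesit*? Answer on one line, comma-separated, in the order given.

The pattern is voicing of the final consonant: -mar when the stem ends in a voiceless consonant (*fojejuk*, *oges*, *vijut*); -is when the stem ends in a voiced consonant (*zoluj*, *fituid*, *bom*).
*avom*: final consonant = /m/, voiced → -is → *avomis*.
Since the final consonant of *ughesit* is /t/ (voiceless), it takes -mar, giving *ughesitmar*.

avomis, ughesitmar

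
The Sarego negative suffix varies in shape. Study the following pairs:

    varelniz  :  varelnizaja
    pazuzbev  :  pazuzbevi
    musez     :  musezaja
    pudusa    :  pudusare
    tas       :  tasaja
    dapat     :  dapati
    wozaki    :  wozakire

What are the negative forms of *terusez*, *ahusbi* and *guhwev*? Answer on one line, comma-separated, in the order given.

The pattern is sibilance of the final sound: -aja when the stem ends in a sibilant (*varelniz*, *musez*, *tas*); -i when the stem ends in a non-sibilant consonant (*pazuzbev*, *dapat*); -re when the stem ends in a vowel (*pudusa*, *wozaki*).
Since the final sound of *terusez* is /z/ (a sibilant), it takes -aja, giving *terusezaja*.
The final sound of *ahusbi* is /i/, which is a vowel, so the suffix is -re, giving *ahusbire*.
*guhwev*: final sound = /v/, a non-sibilant consonant → -i → *guhwevi*.

terusezaja, ahusbire, guhwevi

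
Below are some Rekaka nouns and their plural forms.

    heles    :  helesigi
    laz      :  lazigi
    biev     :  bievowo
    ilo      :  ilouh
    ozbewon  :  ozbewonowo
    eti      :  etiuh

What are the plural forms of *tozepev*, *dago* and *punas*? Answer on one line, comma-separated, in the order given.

tozepevowo, dagouh, punasigi

Looking at the final sound of each stem: -igi when the stem ends in a sibilant (*heles*, *laz*); -owo when the stem ends in a non-sibilant consonant (*biev*, *ozbewon*); -uh when the stem ends in a vowel (*ilo*, *eti*).
*tozepev* — final sound /v/ (a non-sibilant consonant) → -owo → *tozepevowo*.
*dago* — final sound /o/ (a vowel) → -uh → *dagouh*.
The final sound of *punas* is /s/, which is a sibilant, so the suffix is -igi, giving *punasigi*.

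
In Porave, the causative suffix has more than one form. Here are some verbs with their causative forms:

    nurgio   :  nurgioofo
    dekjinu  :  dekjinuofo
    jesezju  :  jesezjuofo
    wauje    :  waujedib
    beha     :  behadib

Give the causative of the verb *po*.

Looking at the last vowel of each stem: -ofo when the last vowel of the stem is a rounded vowel (*nurgio*, *dekjinu*, *jesezju*); -dib when the last vowel of the stem is an unrounded vowel (*wauje*, *beha*).
*po* — last vowel /o/ (a rounded vowel) → -ofo → *poofo*.

poofo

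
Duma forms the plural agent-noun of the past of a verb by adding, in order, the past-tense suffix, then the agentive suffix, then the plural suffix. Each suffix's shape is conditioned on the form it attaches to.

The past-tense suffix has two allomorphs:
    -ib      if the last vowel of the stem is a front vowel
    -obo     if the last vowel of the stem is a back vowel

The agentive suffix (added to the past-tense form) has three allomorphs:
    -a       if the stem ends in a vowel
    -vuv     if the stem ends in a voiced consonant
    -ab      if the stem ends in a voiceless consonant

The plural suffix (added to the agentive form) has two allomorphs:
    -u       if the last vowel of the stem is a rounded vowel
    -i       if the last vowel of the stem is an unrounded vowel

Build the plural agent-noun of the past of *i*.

Since the last vowel of *i* is /i/ (a front vowel), it takes -ib, giving *iib*.
The past-tense form *iib*: final sound = /b/, a voiced consonant → -vuv → *iibvuv*.
The last vowel of the agentive form *iibvuv* is /u/, which is a rounded vowel, so the plural suffix is -u, giving *iibvuvu*.

iibvuvu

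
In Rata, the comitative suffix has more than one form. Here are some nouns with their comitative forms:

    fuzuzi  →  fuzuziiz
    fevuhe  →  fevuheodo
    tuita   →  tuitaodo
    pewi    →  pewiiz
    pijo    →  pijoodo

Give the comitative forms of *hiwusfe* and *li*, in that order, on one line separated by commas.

hiwusfeodo, liiz

The pattern is height harmony: -iz when the last vowel of the stem is a high vowel (*fuzuzi*, *pewi*); -odo when the last vowel of the stem is a non-high vowel (*fevuhe*, *tuita*, *pijo*).
The last vowel of *hiwusfe* is /e/, which is a non-high vowel, so the suffix is -odo, giving *hiwusfeodo*.
*li* — last vowel /i/ (a high vowel) → -iz → *liiz*.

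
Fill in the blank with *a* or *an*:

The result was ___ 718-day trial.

The indefinite article is chosen by the initial *sound* of the following word, not its spelling.
The number *718* is spoken "seven hundred …", beginning with /ˈsɛvən/ — a consonant sound.
So the article is *a*: The result was a 718-day trial.

a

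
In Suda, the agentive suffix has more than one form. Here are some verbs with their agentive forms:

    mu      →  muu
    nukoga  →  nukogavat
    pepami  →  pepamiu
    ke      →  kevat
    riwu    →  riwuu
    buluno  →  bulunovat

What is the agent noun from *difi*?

difiu

The alternation tracks the last vowel of the stem — -u when the last vowel of the stem is a high vowel (*mu*, *pepami*, *riwu*); -vat when the last vowel of the stem is a non-high vowel (*nukoga*, *ke*, *buluno*).
*difi*: last vowel = /i/, a high vowel → -u → *difiu*.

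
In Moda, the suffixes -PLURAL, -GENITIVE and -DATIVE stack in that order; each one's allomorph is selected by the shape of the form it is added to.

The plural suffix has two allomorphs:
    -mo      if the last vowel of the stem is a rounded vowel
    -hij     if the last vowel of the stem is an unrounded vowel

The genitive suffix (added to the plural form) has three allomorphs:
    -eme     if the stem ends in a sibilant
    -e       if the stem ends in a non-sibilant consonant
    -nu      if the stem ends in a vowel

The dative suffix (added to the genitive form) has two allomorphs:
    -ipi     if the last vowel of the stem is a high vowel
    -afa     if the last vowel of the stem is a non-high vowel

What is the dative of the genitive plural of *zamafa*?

zamafahijeafa

*zamafa* — last vowel /a/ (an unrounded vowel) → -hij → *zamafahij*.
The final sound of the plural form *zamafahij* is /j/, which is a non-sibilant consonant, so the genitive suffix is -e, giving *zamafahije*.
The genitive form *zamafahije*: last vowel = /e/, a non-high vowel → -afa → *zamafahijeafa*.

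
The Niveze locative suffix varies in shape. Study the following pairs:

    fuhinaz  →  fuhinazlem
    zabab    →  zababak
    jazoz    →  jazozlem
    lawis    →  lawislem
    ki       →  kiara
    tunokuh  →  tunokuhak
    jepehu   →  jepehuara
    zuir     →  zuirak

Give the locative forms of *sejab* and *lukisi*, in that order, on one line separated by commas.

sejabak, lukisiara

The pattern is sibilance of the final sound: -lem when the stem ends in a sibilant (*fuhinaz*, *jazoz*, *lawis*); -ak when the stem ends in a non-sibilant consonant (*zabab*, *tunokuh*, *zuir*); -ara when the stem ends in a vowel (*ki*, *jepehu*).
*sejab* — final sound /b/ (a non-sibilant consonant) → -ak → *sejabak*.
Since the final sound of *lukisi* is /i/ (a vowel), it takes -ara, giving *lukisiara*.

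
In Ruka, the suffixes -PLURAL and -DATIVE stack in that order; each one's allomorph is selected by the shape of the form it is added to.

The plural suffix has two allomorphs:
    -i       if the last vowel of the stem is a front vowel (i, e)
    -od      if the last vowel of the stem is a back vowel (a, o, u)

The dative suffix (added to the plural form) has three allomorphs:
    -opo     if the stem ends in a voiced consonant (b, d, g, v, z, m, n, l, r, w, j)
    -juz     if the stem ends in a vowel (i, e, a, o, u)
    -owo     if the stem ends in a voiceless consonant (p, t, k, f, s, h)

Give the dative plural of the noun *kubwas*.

kubwasodopo

*kubwas*: last vowel = /a/, a back vowel → -od → *kubwasod*.
Since the final sound of the plural form *kubwasod* is /d/ (a voiced consonant), it takes -opo, giving *kubwasodopo*.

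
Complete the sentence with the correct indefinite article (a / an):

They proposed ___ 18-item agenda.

an

The indefinite article is chosen by the initial *sound* of the following word, not its spelling.
The number *18* is spoken "eighteen", beginning with /ˌeɪˈtiːn/ — a vowel sound.
So the article is *an*: They proposed an 18-item agenda.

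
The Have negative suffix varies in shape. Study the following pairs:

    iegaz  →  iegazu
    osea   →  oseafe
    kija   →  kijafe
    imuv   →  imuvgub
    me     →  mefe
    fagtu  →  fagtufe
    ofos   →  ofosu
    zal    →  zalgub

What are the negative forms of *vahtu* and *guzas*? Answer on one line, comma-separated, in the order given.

vahtufe, guzasu

The pattern is sibilance of the final sound: -u when the stem ends in a sibilant (*iegaz*, *ofos*); -gub when the stem ends in a non-sibilant consonant (*imuv*, *zal*); -fe when the stem ends in a vowel (*osea*, *kija*, *me*, *fagtu*).
Since the final sound of *vahtu* is /u/ (a vowel), it takes -fe, giving *vahtufe*.
*guzas*: final sound = /s/, a sibilant → -u → *guzasu*.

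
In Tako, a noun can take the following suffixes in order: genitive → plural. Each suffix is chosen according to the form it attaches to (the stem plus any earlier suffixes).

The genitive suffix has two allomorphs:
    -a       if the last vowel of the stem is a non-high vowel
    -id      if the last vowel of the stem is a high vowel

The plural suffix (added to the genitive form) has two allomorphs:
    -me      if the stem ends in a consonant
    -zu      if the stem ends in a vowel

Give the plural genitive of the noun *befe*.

befeazu

*befe*: last vowel = /e/, a non-high vowel → -a → *befea*.
Since the final sound of the genitive form *befea* is /a/ (a vowel), it takes -zu, giving *befeazu*.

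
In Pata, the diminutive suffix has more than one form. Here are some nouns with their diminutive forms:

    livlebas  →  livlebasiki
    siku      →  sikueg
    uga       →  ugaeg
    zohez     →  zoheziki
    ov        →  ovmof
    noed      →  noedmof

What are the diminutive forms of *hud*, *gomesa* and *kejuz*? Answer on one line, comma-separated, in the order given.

The pattern is sibilance of the final sound: -iki when the stem ends in a sibilant (*livlebas*, *zohez*); -mof when the stem ends in a non-sibilant consonant (*ov*, *noed*); -eg when the stem ends in a vowel (*siku*, *uga*).
*hud*: final sound = /d/, a non-sibilant consonant → -mof → *hudmof*.
*gomesa* — final sound /a/ (a vowel) → -eg → *gomesaeg*.
*kejuz* — final sound /z/ (a sibilant) → -iki → *kejuziki*.

hudmof, gomesaeg, kejuziki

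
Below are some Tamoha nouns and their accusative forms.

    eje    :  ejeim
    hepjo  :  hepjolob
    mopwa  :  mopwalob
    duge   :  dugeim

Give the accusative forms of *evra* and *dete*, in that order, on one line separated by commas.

evralob, deteim

The alternation tracks the last vowel of the stem — -im when the last vowel of the stem is a front vowel (*eje*, *duge*); -lob when the last vowel of the stem is a back vowel (*hepjo*, *mopwa*).
The last vowel of *evra* is /a/, which is a back vowel, so the suffix is -lob, giving *evralob*.
The last vowel of *dete* is /e/, which is a front vowel, so the suffix is -im, giving *deteim*.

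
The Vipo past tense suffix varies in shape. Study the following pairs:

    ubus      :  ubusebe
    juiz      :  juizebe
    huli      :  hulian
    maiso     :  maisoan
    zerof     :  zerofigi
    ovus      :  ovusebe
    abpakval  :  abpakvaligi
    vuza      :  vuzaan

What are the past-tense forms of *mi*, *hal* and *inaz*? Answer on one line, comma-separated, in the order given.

mian, haligi, inazebe

The pattern is sibilance of the final sound: -ebe when the stem ends in a sibilant (*ubus*, *juiz*, *ovus*); -igi when the stem ends in a non-sibilant consonant (*zerof*, *abpakval*); -an when the stem ends in a vowel (*huli*, *maiso*, *vuza*).
*mi* — final sound /i/ (a vowel) → -an → *mian*.
Since the final sound of *hal* is /l/ (a non-sibilant consonant), it takes -igi, giving *haligi*.
*inaz* — final sound /z/ (a sibilant) → -ebe → *inazebe*.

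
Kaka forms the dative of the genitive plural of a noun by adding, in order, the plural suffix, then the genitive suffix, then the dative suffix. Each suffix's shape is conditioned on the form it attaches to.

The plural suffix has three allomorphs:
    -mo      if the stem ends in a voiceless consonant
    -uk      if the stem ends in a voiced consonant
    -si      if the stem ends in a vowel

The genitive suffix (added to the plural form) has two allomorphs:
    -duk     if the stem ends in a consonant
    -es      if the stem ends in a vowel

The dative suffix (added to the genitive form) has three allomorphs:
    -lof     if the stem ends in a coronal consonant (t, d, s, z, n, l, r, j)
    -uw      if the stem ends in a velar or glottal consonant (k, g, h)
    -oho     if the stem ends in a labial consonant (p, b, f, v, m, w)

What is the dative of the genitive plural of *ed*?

*ed*: final sound = /d/, a voiced consonant → -uk → *eduk*.
The final sound of the plural form *eduk* is /k/, which is a consonant, so the genitive suffix is -duk, giving *edukduk*.
The genitive form *edukduk* — final consonant /k/ (velar/glottal) → -uw → *edukdukuw*.

edukdukuw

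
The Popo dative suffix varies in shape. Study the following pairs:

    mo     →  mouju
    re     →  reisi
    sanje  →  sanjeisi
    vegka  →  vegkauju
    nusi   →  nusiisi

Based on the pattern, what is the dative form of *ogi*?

The alternation tracks the last vowel of the stem — -isi when the last vowel of the stem is a front vowel (*re*, *sanje*, *nusi*); -uju when the last vowel of the stem is a back vowel (*mo*, *vegka*).
Since the last vowel of *ogi* is /i/ (a front vowel), it takes -isi, giving *ogiisi*.

ogiisi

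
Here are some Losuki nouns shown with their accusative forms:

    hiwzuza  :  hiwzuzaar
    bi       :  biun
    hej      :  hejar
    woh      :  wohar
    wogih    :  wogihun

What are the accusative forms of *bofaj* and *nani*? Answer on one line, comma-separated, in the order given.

The alternation tracks the last vowel of the stem — -un when the last vowel of the stem is a high vowel (*bi*, *wogih*); -ar when the last vowel of the stem is a non-high vowel (*hiwzuza*, *hej*, *woh*).
*bofaj*: last vowel = /a/, a non-high vowel → -ar → *bofajar*.
*nani* — last vowel /i/ (a high vowel) → -un → *naniun*.

bofajar, naniun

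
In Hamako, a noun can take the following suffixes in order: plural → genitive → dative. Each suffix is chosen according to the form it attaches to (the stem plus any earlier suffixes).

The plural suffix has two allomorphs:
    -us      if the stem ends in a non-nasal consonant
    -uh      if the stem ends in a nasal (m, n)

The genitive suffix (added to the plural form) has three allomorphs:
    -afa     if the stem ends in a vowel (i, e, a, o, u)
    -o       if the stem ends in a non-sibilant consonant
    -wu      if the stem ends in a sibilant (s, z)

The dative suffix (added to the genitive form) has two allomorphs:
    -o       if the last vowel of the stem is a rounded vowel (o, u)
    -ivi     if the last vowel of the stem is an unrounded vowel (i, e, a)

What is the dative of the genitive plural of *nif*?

nifuswuo

Since the final consonant of *nif* is /f/ (non-nasal), it takes -us, giving *nifus*.
Since the final sound of the plural form *nifus* is /s/ (a sibilant), it takes -wu, giving *nifuswu*.
The last vowel of the genitive form *nifuswu* is /u/, which is a rounded vowel, so the dative suffix is -o, giving *nifuswuo*.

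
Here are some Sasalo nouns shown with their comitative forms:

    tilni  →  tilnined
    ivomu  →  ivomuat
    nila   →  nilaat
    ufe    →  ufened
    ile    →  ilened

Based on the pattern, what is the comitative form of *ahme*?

ahmened

The alternation tracks the last vowel of the stem — -ned when the last vowel of the stem is a front vowel (*tilni*, *ufe*, *ile*); -at when the last vowel of the stem is a back vowel (*ivomu*, *nila*).
The last vowel of *ahme* is /e/, which is a front vowel, so the suffix is -ned, giving *ahmened*.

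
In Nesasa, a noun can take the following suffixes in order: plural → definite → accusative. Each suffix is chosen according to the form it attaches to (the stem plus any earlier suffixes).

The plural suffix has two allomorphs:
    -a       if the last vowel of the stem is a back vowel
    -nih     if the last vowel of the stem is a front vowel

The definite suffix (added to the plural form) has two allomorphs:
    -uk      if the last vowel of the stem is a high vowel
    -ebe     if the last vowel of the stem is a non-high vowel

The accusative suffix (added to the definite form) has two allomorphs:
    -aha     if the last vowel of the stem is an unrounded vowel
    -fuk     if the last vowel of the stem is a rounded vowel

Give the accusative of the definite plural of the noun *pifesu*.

*pifesu* — last vowel /u/ (a back vowel) → -a → *pifesua*.
Since the last vowel of the plural form *pifesua* is /a/ (a non-high vowel), it takes -ebe, giving *pifesuaebe*.
The definite form *pifesuaebe* — last vowel /e/ (an unrounded vowel) → -aha → *pifesuaebeaha*.

pifesuaebeaha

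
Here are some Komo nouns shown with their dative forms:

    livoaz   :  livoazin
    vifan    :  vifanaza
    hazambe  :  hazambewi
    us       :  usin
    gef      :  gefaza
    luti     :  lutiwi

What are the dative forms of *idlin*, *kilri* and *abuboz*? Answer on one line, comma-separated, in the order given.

Looking at the final sound of each stem: -in when the stem ends in a sibilant (*livoaz*, *us*); -aza when the stem ends in a non-sibilant consonant (*vifan*, *gef*); -wi when the stem ends in a vowel (*hazambe*, *luti*).
*idlin* — final sound /n/ (a non-sibilant consonant) → -aza → *idlinaza*.
Since the final sound of *kilri* is /i/ (a vowel), it takes -wi, giving *kilriwi*.
*abuboz* — final sound /z/ (a sibilant) → -in → *abubozin*.

idlinaza, kilriwi, abubozin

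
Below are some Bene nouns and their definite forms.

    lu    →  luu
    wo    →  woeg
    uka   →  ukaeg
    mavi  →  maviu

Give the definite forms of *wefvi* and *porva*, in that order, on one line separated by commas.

Looking at the last vowel of each stem: -u when the last vowel of the stem is a high vowel (*lu*, *mavi*); -eg when the last vowel of the stem is a non-high vowel (*wo*, *uka*).
The last vowel of *wefvi* is /i/, which is a high vowel, so the suffix is -u, giving *wefviu*.
*porva* — last vowel /a/ (a non-high vowel) → -eg → *porvaeg*.

wefviu, porvaeg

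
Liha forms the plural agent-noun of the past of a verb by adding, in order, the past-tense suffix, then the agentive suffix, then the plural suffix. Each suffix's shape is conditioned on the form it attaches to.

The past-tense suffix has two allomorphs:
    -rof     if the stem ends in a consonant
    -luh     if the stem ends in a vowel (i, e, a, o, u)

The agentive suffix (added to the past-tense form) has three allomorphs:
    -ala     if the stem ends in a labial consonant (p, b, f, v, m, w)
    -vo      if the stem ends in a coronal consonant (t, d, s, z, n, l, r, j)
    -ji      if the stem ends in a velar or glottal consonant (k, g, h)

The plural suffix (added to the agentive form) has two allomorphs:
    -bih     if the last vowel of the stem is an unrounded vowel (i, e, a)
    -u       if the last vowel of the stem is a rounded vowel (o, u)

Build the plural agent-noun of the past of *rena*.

Since the final sound of *rena* is /a/ (a vowel), it takes -luh, giving *renaluh*.
The past-tense form *renaluh* — final consonant /h/ (velar/glottal) → -ji → *renaluhji*.
Since the last vowel of the agentive form *renaluhji* is /i/ (an unrounded vowel), it takes -bih, giving *renaluhjibih*.

renaluhjibih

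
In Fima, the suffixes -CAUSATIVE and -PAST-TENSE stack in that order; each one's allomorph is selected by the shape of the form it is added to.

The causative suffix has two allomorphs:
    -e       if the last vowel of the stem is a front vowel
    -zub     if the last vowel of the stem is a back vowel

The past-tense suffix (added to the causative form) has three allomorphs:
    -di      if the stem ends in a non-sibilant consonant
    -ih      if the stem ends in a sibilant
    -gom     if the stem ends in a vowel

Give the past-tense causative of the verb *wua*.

*wua* — last vowel /a/ (a back vowel) → -zub → *wuazub*.
The final sound of the causative form *wuazub* is /b/, which is a non-sibilant consonant, so the past-tense suffix is -di, giving *wuazubdi*.

wuazubdi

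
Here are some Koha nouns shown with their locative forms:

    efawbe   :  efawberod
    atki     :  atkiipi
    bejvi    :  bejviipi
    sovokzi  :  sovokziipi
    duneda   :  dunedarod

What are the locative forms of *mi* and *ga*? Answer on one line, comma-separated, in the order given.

miipi, garod

Looking at the last vowel of each stem: -ipi when the last vowel of the stem is a high vowel (*atki*, *bejvi*, *sovokzi*); -rod when the last vowel of the stem is a non-high vowel (*efawbe*, *duneda*).
*mi* — last vowel /i/ (a high vowel) → -ipi → *miipi*.
The last vowel of *ga* is /a/, which is a non-high vowel, so the suffix is -rod, giving *garod*.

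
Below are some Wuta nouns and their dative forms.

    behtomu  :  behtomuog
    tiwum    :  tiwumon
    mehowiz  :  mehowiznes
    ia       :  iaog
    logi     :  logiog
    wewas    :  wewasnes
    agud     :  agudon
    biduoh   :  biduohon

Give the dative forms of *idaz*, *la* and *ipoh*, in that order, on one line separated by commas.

The pattern is sibilance of the final sound: -nes when the stem ends in a sibilant (*mehowiz*, *wewas*); -on when the stem ends in a non-sibilant consonant (*tiwum*, *agud*, *biduoh*); -og when the stem ends in a vowel (*behtomu*, *ia*, *logi*).
The final sound of *idaz* is /z/, which is a sibilant, so the suffix is -nes, giving *idaznes*.
*la* — final sound /a/ (a vowel) → -og → *laog*.
*ipoh* — final sound /h/ (a non-sibilant consonant) → -on → *ipohon*.

idaznes, laog, ipohon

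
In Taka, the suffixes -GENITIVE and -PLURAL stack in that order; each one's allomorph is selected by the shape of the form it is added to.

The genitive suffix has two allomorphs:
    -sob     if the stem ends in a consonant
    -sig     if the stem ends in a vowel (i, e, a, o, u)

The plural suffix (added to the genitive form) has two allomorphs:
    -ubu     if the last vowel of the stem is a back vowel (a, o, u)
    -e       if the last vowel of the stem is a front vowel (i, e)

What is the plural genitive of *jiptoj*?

*jiptoj* — final sound /j/ (a consonant) → -sob → *jiptojsob*.
The genitive form *jiptojsob*: last vowel = /o/, a back vowel → -ubu → *jiptojsobubu*.

jiptojsobubu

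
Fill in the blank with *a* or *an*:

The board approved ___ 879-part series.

The indefinite article is chosen by the initial *sound* of the following word, not its spelling.
The number *879* is spoken "eight hundred …", beginning with /eɪt/ — a vowel sound.
So the article is *an*: The board approved an 879-part series.

an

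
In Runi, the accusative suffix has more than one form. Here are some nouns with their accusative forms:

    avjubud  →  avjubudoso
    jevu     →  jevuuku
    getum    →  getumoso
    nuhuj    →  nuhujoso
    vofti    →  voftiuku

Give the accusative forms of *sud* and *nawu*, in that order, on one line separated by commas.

sudoso, nawuuku

The alternation tracks the final sound of the stem — -oso when the stem ends in a consonant (*avjubud*, *getum*, *nuhuj*); -uku when the stem ends in a vowel (*jevu*, *vofti*).
Since the final sound of *sud* is /d/ (a consonant), it takes -oso, giving *sudoso*.
Since the final sound of *nawu* is /u/ (a vowel), it takes -uku, giving *nawuuku*.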